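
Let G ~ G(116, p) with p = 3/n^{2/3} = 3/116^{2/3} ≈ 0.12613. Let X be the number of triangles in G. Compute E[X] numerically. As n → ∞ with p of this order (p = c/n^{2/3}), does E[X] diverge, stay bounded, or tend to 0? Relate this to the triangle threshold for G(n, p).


Number of potential triangles: C(116, 3) = 253460.
Each occurs with probability p³ ≈ (0.12613)³ ≈ 2.0065398e-03.
By linearity: E[X] = C(116, 3)·p³ ≈ 253460 · 2.0065398e-03 ≈ 508.57759.
Since α = 2/3 < 1, p = c/n^{2/3} ≫ 1/n is above the triangle threshold p ~ 1/n. Asymptotically E[X] ~ (c³/6)·n^{3(1−α)} = (3³/6)·n^{1} → ∞; triangles are abundant w.h.p.

E[X] ≈ 508.57759; in regime p = Θ(1/n^{2/3}) E[X] diverges (above the triangle threshold p ~ 1/n).


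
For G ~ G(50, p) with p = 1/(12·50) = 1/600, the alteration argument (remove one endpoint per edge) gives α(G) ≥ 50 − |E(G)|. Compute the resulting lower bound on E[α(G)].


E[|E(G)|] = C(50, 2)·p = 1225 · (1/600) = 49/24.
E[α(G)] ≥ n − E[|E(G)|] = 50 − 49/24 = 1151/24.
Numerically: ≈ 47.95833.
(This is only a lower bound; the true E[α(G)] may be larger.)

E[α(G)] ≥ 1151/24 ≈ 47.95833.


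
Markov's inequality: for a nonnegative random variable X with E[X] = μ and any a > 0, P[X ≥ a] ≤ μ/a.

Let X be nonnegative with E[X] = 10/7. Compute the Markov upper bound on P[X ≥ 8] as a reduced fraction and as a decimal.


μ = E[X] = 10/7, a = 8.
Markov: P[X ≥ 8] ≤ μ/a = (10/7)/8 = 5/28.
Numerically: ≈ 0.1786.
(Since a = 8 > μ = 1.4286, the bound 5/28 is < 1 and informative.)

P[X ≥ 8] ≤ 5/28 ≈ 0.1786.


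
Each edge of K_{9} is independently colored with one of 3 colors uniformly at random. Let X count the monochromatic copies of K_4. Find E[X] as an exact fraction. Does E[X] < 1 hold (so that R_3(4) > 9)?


E[X] = C(9, 4) · 3^{1 − 6} = 126 · 3^{−5} = 126/243.
As a reduced fraction: E[X] = 14/27 ≈ 0.519.
Is E[X] < 1? YES.
Since E[X] < 1, there exists a 3-coloring of K_{9} with no monochromatic K_4; hence R_3(4) > 9.

E[X] = 14/27 ≈ 0.519; E[X] < 1, so R_3(4) > 9.


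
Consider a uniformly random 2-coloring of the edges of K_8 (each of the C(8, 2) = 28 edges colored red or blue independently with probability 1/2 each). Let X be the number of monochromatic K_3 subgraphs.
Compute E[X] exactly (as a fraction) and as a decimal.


Let X = Σ_S X_S over the C(8, 3) = 56 subsets S of size 3, where X_S = 1 if the K_3 on S is monochromatic.
For a fixed S, the K_3 on S has C(3, 2) = 3 edges. P[all 3 edges red] = (1/2)^3, and likewise for blue, so P[monochromatic] = 2·(1/2)^3 = 2^{1 − 3} = 1/4.
By linearity: E[X] = C(8, 3) · 2^{1 − 3} = 56 · 1/4 = 14.
Numerically: E[X] ≈ 14.00000.

E[X] = C(8,3)·2^(1−C(3,2)) = 14 ≈ 14.00000.


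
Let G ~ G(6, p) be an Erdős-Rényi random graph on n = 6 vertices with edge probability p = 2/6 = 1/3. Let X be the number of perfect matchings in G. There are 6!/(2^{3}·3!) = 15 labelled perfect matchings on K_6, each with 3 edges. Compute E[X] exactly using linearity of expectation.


K_6 has 6!/(2^{3}·3!) = 15 labelled perfect matchings.
For each such perfect matching H, let X_H = 1 if all 3 edges of H are present in G. Then P[X_H = 1] = p^{3} = (1/3)^{3} = 1/27.
Summing the indicators: E[X] = Σ_H E[X_H] = 15 · p^{3} = 15 · 1/27 = 5/9.
Numerically: E[X] ≈ 0.5556.

E[X] = 15 · (1/3)^{3} = 5/9 ≈ 0.5556.


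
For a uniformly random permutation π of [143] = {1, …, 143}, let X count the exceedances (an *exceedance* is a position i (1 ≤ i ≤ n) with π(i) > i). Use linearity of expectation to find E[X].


Write X = Σ_{i=1}^{143} X_i, where X_i = 1_{π(i) > i}.
For each fixed i, π(i) is uniform over {1, …, 143} (marginal of a uniform permutation), so P[π(i) > i] = (n − i)/n. Summing: Σ_{i=1}^{143} (n − i)/n = (0 + 1 + … + 142)/143 = 143(143 − 1)/(2·143) = (143 − 1)/2.
Hence E[X] = Σ_{i=1}^{143} (143 − i)/143 = 71 ≈ 71.00000.

E[X] = 71 = 71.00000.


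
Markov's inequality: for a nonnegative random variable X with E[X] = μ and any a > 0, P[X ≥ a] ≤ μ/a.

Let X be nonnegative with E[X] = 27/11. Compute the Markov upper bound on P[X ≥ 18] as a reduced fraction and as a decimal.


μ = E[X] = 27/11, a = 18.
Markov: P[X ≥ 18] ≤ μ/a = (27/11)/18 = 3/22.
Numerically: ≈ 0.13636.
(Since a = 18 > μ = 2.45455, the bound 3/22 is < 1 and informative.)

P[X ≥ 18] ≤ 3/22 ≈ 0.13636.


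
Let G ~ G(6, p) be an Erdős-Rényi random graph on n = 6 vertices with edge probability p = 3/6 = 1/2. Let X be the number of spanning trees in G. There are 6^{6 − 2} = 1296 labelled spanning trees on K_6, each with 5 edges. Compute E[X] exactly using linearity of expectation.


K_6 has 6^{6 − 2} = 1296 labelled spanning trees.
For each such spanning tree H, let X_H = 1 if all 5 edges of H are present in G. Then P[X_H = 1] = p^{5} = (1/2)^{5} = 1/32.
Summing the indicators: E[X] = Σ_H E[X_H] = 1296 · p^{5} = 1296 · 1/32 = 81/2.
Numerically: E[X] ≈ 40.5.

E[X] = 1296 · (1/2)^{5} = 81/2 ≈ 40.5.


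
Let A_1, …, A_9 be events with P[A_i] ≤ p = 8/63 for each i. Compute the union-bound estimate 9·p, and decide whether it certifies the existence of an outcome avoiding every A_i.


Union bound: P[∪_{i=1}^{9} A_i] ≤ Σ_i P[A_i] ≤ 9·p = 9·(8/63) = 8/7.
Numerically: 8/7 ≈ 1.1429.
Is 8/7 < 1? NO.
Since the bound 8/7 is ≥ 1, the union bound is uninformative here; it does NOT by itself certify existence.

9·p = 8/7 ≈ 1.1429; existence NOT certified by the union bound.


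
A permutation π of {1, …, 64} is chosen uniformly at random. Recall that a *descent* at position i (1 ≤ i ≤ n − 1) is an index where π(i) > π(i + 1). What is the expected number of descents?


Write X = Σ X_I over i = 1, …, 63, with X_I the indicator of one descent.
There are 63 indicators.
For each fixed i, the pair (π(i), π(i+1)) is a uniformly random ordered pair of distinct values from {1, …, 64}; by symmetry P[π(i) > π(i+1)] = 1/2.
By linearity: E[X] = 63 · (1/2) = (64 − 1) · (1/2) = 63/2 ≈ 31.500000.

E[X] = 63/2 = 31.500000.


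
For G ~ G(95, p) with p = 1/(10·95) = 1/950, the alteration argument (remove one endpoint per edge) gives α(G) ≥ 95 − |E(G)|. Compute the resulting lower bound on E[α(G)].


E[|E(G)|] = C(95, 2)·p = 4465 · (1/950) = 47/10.
E[α(G)] ≥ n − E[|E(G)|] = 95 − 47/10 = 903/10.
Numerically: ≈ 90.30000.
(This is only a lower bound; the true E[α(G)] may be larger.)

E[α(G)] ≥ 903/10 ≈ 90.30000.


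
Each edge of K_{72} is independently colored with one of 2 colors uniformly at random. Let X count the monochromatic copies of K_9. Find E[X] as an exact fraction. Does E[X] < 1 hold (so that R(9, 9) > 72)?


E[X] = C(72, 9) · 2^{1 − 36} = 85113005120 · 2^{−35} = 85113005120/34359738368.
As a reduced fraction: E[X] = 1329890705/536870912 ≈ 2.477.
Is E[X] < 1? NO.
Since E[X] ≥ 1, the first-moment bound is inconclusive at n = 72; it does NOT by itself certify R(9, 9) > 72.

E[X] = 1329890705/536870912 ≈ 2.477; E[X] ≥ 1; first-moment method inconclusive here.


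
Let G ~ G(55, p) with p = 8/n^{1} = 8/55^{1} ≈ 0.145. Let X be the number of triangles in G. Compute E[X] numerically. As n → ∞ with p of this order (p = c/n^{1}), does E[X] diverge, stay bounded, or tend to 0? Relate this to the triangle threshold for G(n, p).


Number of potential triangles: C(55, 3) = 26235.
Each occurs with probability p³ ≈ (0.145)³ ≈ 3.07739e-03.
By linearity: E[X] = C(55, 3)·p³ ≈ 26235 · 3.07739e-03 ≈ 80.735.
Here α = 1, so p = 8/n is exactly at the triangle threshold p ~ 1/n. Asymptotically E[X] → c³/6 = 8³/6 = 256/3 ≈ 85.333, a bounded constant. In this regime the triangle count is asymptotically Poisson(c³/6).

E[X] ≈ 80.735; in regime p = Θ(1/n^{1}) E[X] stays bounded (at the triangle threshold p ~ 1/n).


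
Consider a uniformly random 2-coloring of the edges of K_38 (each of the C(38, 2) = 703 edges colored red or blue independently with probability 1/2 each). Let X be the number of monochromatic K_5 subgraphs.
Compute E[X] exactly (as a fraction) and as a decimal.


Let X = Σ_S X_S over the C(38, 5) = 501942 subsets S of size 5, where X_S = 1 if the K_5 on S is monochromatic.
For a fixed S, the K_5 on S has C(5, 2) = 10 edges. P[all 10 edges red] = (1/2)^10, and likewise for blue, so P[monochromatic] = 2·(1/2)^10 = 2^{1 − 10} = 1/512.
Summing: E[X] = C(38, 5) · 2^{1 − 10} = 501942 · 1/512 = 250971/256.
Numerically: E[X] ≈ 980.35547.

E[X] = C(38,5)·2^(1−C(5,2)) = 250971/256 ≈ 980.35547.


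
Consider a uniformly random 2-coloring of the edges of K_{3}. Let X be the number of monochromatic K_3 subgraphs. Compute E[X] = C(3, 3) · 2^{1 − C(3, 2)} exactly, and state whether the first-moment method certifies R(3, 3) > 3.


E[X] = C(3, 3) · 2^{1 − 3} = 1 · 2^{−2} = 1/4.
As a reduced fraction: E[X] = 1/4 ≈ 0.25000.
Is E[X] < 1? YES.
Since E[X] < 1, there exists a 2-coloring of K_{3} with no monochromatic K_3; hence R(3, 3) > 3.

E[X] = 1/4 ≈ 0.25000; E[X] < 1, so R(3, 3) > 3.


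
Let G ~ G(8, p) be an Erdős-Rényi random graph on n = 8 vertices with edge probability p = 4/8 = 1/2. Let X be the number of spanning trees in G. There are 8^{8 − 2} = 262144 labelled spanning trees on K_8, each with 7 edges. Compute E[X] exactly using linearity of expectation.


K_8 has 8^{8 − 2} = 262144 labelled spanning trees.
For each such spanning tree H, let X_H = 1 if all 7 edges of H are present in G. Then P[X_H = 1] = p^{7} = (1/2)^{7} = 1/128.
Summing the indicators: E[X] = Σ_H E[X_H] = 262144 · p^{7} = 262144 · 1/128 = 2048.
Numerically: E[X] ≈ 2048.

E[X] = 262144 · (1/2)^{7} = 2048 ≈ 2048.


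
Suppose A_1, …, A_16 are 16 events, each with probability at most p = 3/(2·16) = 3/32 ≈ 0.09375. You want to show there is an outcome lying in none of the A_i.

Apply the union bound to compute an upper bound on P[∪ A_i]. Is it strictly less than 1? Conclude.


Union bound: P[∪_{i=1}^{16} A_i] ≤ Σ_i P[A_i] ≤ 16·p = 16·(3/32) = 3/2.
Numerically: 3/2 ≈ 1.50000.
Is 3/2 < 1? NO.
Since the bound 3/2 is ≥ 1, the union bound is uninformative here; it does NOT by itself certify existence.

16·p = 3/2 ≈ 1.50000; existence NOT certified by the union bound.


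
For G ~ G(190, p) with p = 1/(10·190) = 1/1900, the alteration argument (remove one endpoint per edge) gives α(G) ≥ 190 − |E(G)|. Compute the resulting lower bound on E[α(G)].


E[|E(G)|] = C(190, 2)·p = 17955 · (1/1900) = 189/20.
E[α(G)] ≥ n − E[|E(G)|] = 190 − 189/20 = 3611/20.
Numerically: ≈ 180.55000.
(This is only a lower bound; the true E[α(G)] may be larger.)

E[α(G)] ≥ 3611/20 ≈ 180.55000.


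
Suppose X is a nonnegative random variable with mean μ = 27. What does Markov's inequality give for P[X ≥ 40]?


μ = E[X] = 27, a = 40.
Markov: P[X ≥ 40] ≤ μ/a = (27)/40 = 27/40.
Numerically: ≈ 0.67500.
(Since a = 40 > μ = 27.00000, the bound 27/40 is < 1 and informative.)

P[X ≥ 40] ≤ 27/40 ≈ 0.67500.


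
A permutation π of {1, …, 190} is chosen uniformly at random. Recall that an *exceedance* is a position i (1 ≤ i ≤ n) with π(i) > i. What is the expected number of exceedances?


Write X = Σ_{i=1}^{190} X_i, where X_i = 1_{π(i) > i}.
For each fixed i, π(i) is uniform over {1, …, 190} (marginal of a uniform permutation), so P[π(i) > i] = (n − i)/n. Summing: Σ_{i=1}^{190} (n − i)/n = (0 + 1 + … + 189)/190 = 190(190 − 1)/(2·190) = (190 − 1)/2.
Hence E[X] = Σ_{i=1}^{190} (190 − i)/190 = 189/2 ≈ 94.50000.

E[X] = 189/2 = 94.50000.


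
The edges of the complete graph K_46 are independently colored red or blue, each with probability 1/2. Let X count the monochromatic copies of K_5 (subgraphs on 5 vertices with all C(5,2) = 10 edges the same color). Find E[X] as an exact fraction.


Let X = Σ_S X_S over the C(46, 5) = 1370754 subsets S of size 5, where X_S = 1 if the K_5 on S is monochromatic.
For a fixed S, the K_5 on S has C(5, 2) = 10 edges. P[all 10 edges red] = (1/2)^10, and likewise for blue, so P[monochromatic] = 2·(1/2)^10 = 2^{1 − 10} = 1/512.
By linearity of expectation: E[X] = C(46, 5) · 2^{1 − 10} = 1370754 · 1/512 = 685377/256.
Numerically: E[X] ≈ 2677.253906.

E[X] = C(46,5)·2^(1−C(5,2)) = 685377/256 ≈ 2677.253906.


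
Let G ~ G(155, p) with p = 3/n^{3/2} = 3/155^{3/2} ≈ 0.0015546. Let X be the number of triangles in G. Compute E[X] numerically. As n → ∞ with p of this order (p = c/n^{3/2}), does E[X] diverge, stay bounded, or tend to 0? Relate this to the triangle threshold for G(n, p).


Number of potential triangles: C(155, 3) = 608685.
Each occurs with probability p³ ≈ (0.0015546)³ ≈ 3.7572589e-09.
By linearity: E[X] = C(155, 3)·p³ ≈ 608685 · 3.7572589e-09 ≈ 0.00229.
Since α = 3/2 > 1, p = c/n^{3/2} = o(1/n) is below the triangle threshold p ~ 1/n. Asymptotically E[X] ~ (c³/6)·n^{3(1−α)} = (3³/6)·n^{-1.5} → 0, so by Markov's inequality G has no triangles w.h.p.

E[X] ≈ 0.00229; in regime p = Θ(1/n^{3/2}) E[X] tends to 0 (below the triangle threshold p ~ 1/n).


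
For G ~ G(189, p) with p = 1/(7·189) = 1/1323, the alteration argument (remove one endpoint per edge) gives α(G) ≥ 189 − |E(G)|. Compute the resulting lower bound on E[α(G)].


E[|E(G)|] = C(189, 2)·p = 17766 · (1/1323) = 94/7.
E[α(G)] ≥ n − E[|E(G)|] = 189 − 94/7 = 1229/7.
Numerically: ≈ 175.571.
(This is only a lower bound; the true E[α(G)] may be larger.)

E[α(G)] ≥ 1229/7 ≈ 175.571.


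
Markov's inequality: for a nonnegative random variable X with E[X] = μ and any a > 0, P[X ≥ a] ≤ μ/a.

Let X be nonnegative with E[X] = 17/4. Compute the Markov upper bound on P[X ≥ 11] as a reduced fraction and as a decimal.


μ = E[X] = 17/4, a = 11.
Markov: P[X ≥ 11] ≤ μ/a = (17/4)/11 = 17/44.
Numerically: ≈ 0.386.
(Since a = 11 > μ = 4.250, the bound 17/44 is < 1 and informative.)

P[X ≥ 11] ≤ 17/44 ≈ 0.386.


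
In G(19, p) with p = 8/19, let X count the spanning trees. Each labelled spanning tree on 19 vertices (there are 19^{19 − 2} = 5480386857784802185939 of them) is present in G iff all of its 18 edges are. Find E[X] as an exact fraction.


K_19 has 19^{19 − 2} = 5480386857784802185939 labelled spanning trees.
For each such spanning tree H, let X_H = 1 if all 18 edges of H are present in G. Then P[X_H = 1] = p^{18} = (8/19)^{18} = 18014398509481984/104127350297911241532841.
By linearity of expectation: E[X] = Σ_H E[X_H] = 5480386857784802185939 · p^{18} = 5480386857784802185939 · 18014398509481984/104127350297911241532841 = 18014398509481984/19.
Numerically: E[X] ≈ 9.4813e+14.

E[X] = 5480386857784802185939 · (8/19)^{18} = 18014398509481984/19 ≈ 9.4813e+14.


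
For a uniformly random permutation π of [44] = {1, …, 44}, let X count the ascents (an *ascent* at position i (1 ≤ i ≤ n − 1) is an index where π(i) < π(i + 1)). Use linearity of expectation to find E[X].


Write X = Σ X_I over i = 1, …, 43, with X_I the indicator of one ascent.
There are 43 indicators.
For each fixed i, the pair (π(i), π(i+1)) is a uniformly random ordered pair of distinct values from {1, …, 44}; by symmetry P[π(i) < π(i+1)] = 1/2.
By linearity: E[X] = 43 · (1/2) = (44 − 1) · (1/2) = 43/2 ≈ 21.5000.

E[X] = 43/2 = 21.5000.


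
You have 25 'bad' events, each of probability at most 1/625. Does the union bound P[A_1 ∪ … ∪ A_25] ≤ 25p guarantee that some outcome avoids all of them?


Union bound: P[∪_{i=1}^{25} A_i] ≤ Σ_i P[A_i] ≤ 25·p = 25·(1/625) = 1/25.
Numerically: 1/25 ≈ 0.040000.
Is 1/25 < 1? YES.
Since P[∪ A_i] ≤ 1/25 < 1, the complement has P[∩ A_i^c] ≥ 1 − 1/25 = 24/25 > 0, so some outcome avoids every A_i.

25·p = 1/25 ≈ 0.040000; existence CERTIFIED by the union bound.


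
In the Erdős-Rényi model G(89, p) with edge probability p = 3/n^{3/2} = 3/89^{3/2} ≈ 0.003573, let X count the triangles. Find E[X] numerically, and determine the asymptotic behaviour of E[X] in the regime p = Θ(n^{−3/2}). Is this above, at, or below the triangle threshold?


Number of potential triangles: C(89, 3) = 113564.
Each occurs with probability p³ ≈ (0.003573)³ ≈ 4.561511e-08.
By linearity: E[X] = C(89, 3)·p³ ≈ 113564 · 4.561511e-08 ≈ 0.0052.
Since α = 3/2 > 1, p = c/n^{3/2} = o(1/n) is below the triangle threshold p ~ 1/n. Asymptotically E[X] ~ (c³/6)·n^{3(1−α)} = (3³/6)·n^{-1.5} → 0, so by Markov's inequality G has no triangles w.h.p.

E[X] ≈ 0.0052; in regime p = Θ(1/n^{3/2}) E[X] tends to 0 (below the triangle threshold p ~ 1/n).


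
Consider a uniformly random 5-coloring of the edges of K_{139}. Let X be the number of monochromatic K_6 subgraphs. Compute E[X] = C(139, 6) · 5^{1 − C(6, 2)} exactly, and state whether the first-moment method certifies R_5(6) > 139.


E[X] = C(139, 6) · 5^{1 − 15} = 8979650478 · 5^{−14} = 8979650478/6103515625.
As a reduced fraction: E[X] = 8979650478/6103515625 ≈ 1.471.
Is E[X] < 1? NO.
Since E[X] ≥ 1, the first-moment bound is inconclusive at n = 139; it does NOT by itself certify R_5(6) > 139.

E[X] = 8979650478/6103515625 ≈ 1.471; E[X] ≥ 1; first-moment method inconclusive here.


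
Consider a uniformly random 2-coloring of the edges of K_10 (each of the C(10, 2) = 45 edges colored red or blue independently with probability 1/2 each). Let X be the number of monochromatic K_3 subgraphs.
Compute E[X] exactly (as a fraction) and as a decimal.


Let X = Σ_S X_S over the C(10, 3) = 120 subsets S of size 3, where X_S = 1 if the K_3 on S is monochromatic.
For a fixed S, the K_3 on S has C(3, 2) = 3 edges. P[all 3 edges red] = (1/2)^3, and likewise for blue, so P[monochromatic] = 2·(1/2)^3 = 2^{1 − 3} = 1/4.
By linearity of expectation: E[X] = C(10, 3) · 2^{1 − 3} = 120 · 1/4 = 30.
Numerically: E[X] ≈ 30.0000.

E[X] = C(10,3)·2^(1−C(3,2)) = 30 ≈ 30.0000.


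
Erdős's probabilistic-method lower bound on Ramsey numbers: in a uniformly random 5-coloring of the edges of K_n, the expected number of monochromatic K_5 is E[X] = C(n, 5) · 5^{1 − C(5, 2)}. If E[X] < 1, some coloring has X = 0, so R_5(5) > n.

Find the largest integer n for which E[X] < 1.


We need C(n, 5) · 5^{1 − 10} < 1, i.e. C(n, 5) < 5^{10 − 1} = 1953125.
Check values of n near the boundary:
  n = 48: C(48, 5) = 1712304; 1712304 < 1953125? YES
  n = 49: C(49, 5) = 1906884; 1906884 < 1953125? YES
  n = 50: C(50, 5) = 2118760; 2118760 < 1953125? NO
The largest n with C(n, 5) < 1953125 is n = 49 (where E[X] = 1906884/1953125 ≈ 0.976). Hence R_5(5) > 49, i.e. R_5(5) ≥ 50.

Largest n = 49; hence R_5(5) > 49.


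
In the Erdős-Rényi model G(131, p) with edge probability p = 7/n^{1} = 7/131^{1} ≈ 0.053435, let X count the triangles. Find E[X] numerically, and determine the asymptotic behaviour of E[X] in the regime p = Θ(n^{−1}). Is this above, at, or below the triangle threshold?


Number of potential triangles: C(131, 3) = 366145.
Each occurs with probability p³ ≈ (0.053435)³ ≈ 1.5257389e-04.
By linearity: E[X] = C(131, 3)·p³ ≈ 366145 · 1.5257389e-04 ≈ 55.86417.
Here α = 1, so p = 7/n is exactly at the triangle threshold p ~ 1/n. Asymptotically E[X] → c³/6 = 7³/6 = 343/6 ≈ 57.16667, a bounded constant. In this regime the triangle count is asymptotically Poisson(c³/6).

E[X] ≈ 55.86417; in regime p = Θ(1/n^{1}) E[X] stays bounded (at the triangle threshold p ~ 1/n).


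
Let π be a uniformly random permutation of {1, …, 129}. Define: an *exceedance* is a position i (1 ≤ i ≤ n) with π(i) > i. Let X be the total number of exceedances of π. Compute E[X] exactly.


Write X = Σ_{i=1}^{129} X_i, where X_i = 1_{π(i) > i}.
For each fixed i, π(i) is uniform over {1, …, 129} (marginal of a uniform permutation), so P[π(i) > i] = (n − i)/n. Summing: Σ_{i=1}^{129} (n − i)/n = (0 + 1 + … + 128)/129 = 129(129 − 1)/(2·129) = (129 − 1)/2.
Hence E[X] = Σ_{i=1}^{129} (129 − i)/129 = 64 ≈ 64.00000.

E[X] = 64 = 64.00000.


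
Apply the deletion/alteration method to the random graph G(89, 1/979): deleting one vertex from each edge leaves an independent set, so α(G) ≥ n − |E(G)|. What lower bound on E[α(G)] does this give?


E[|E(G)|] = C(89, 2)·p = 3916 · (1/979) = 4.
E[α(G)] ≥ n − E[|E(G)|] = 89 − 4 = 85.
Numerically: ≈ 85.000000.
(This is only a lower bound; the true E[α(G)] may be larger.)

E[α(G)] ≥ 85 ≈ 85.000000.


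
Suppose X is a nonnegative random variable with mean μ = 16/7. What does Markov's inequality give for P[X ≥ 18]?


μ = E[X] = 16/7, a = 18.
Markov: P[X ≥ 18] ≤ μ/a = (16/7)/18 = 8/63.
Numerically: ≈ 0.12698.
(Since a = 18 > μ = 2.28571, the bound 8/63 is < 1 and informative.)

P[X ≥ 18] ≤ 8/63 ≈ 0.12698.


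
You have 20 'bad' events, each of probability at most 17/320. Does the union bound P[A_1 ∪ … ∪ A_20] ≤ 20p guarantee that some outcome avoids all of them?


Union bound: P[∪_{i=1}^{20} A_i] ≤ Σ_i P[A_i] ≤ 20·p = 20·(17/320) = 17/16.
Numerically: 17/16 ≈ 1.062.
Is 17/16 < 1? NO.
Since the bound 17/16 is ≥ 1, the union bound is uninformative here; it does NOT by itself certify existence.

20·p = 17/16 ≈ 1.062; existence NOT certified by the union bound.


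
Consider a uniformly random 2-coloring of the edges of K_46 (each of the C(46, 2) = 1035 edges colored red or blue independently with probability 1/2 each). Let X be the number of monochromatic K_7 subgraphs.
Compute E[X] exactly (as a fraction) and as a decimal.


Let X = Σ_S X_S over the C(46, 7) = 53524680 subsets S of size 7, where X_S = 1 if the K_7 on S is monochromatic.
For a fixed S, the K_7 on S has C(7, 2) = 21 edges. P[all 21 edges red] = (1/2)^21, and likewise for blue, so P[monochromatic] = 2·(1/2)^21 = 2^{1 − 21} = 1/1048576.
Summing: E[X] = C(46, 7) · 2^{1 − 21} = 53524680 · 1/1048576 = 6690585/131072.
Numerically: E[X] ≈ 51.045113.

E[X] = C(46,7)·2^(1−C(7,2)) = 6690585/131072 ≈ 51.045113.


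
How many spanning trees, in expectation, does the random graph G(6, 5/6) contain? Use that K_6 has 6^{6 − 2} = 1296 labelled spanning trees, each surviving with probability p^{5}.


K_6 has 6^{6 − 2} = 1296 labelled spanning trees.
For each such spanning tree H, let X_H = 1 if all 5 edges of H are present in G. Then P[X_H = 1] = p^{5} = (5/6)^{5} = 3125/7776.
By linearity of expectation: E[X] = Σ_H E[X_H] = 1296 · p^{5} = 1296 · 3125/7776 = 3125/6.
Numerically: E[X] ≈ 521.

E[X] = 1296 · (5/6)^{5} = 3125/6 ≈ 521.


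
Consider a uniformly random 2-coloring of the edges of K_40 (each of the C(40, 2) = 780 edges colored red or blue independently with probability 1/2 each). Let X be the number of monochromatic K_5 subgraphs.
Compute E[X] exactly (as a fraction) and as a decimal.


Let X = Σ_S X_S over the C(40, 5) = 658008 subsets S of size 5, where X_S = 1 if the K_5 on S is monochromatic.
For a fixed S, the K_5 on S has C(5, 2) = 10 edges. P[all 10 edges red] = (1/2)^10, and likewise for blue, so P[monochromatic] = 2·(1/2)^10 = 2^{1 − 10} = 1/512.
By linearity of expectation: E[X] = C(40, 5) · 2^{1 − 10} = 658008 · 1/512 = 82251/64.
Numerically: E[X] ≈ 1285.1719.

E[X] = C(40,5)·2^(1−C(5,2)) = 82251/64 ≈ 1285.1719.


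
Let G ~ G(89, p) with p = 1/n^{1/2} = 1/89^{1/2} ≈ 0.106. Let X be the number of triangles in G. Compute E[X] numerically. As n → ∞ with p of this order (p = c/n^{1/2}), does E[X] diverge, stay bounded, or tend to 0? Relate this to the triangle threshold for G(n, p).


Number of potential triangles: C(89, 3) = 113564.
Each occurs with probability p³ ≈ (0.106)³ ≈ 1.19101e-03.
By linearity: E[X] = C(89, 3)·p³ ≈ 113564 · 1.19101e-03 ≈ 135.256.
Since α = 1/2 < 1, p = c/n^{1/2} ≫ 1/n is above the triangle threshold p ~ 1/n. Asymptotically E[X] ~ (c³/6)·n^{3(1−α)} = (1³/6)·n^{1.5} → ∞; triangles are abundant w.h.p.

E[X] ≈ 135.256; in regime p = Θ(1/n^{1/2}) E[X] diverges (above the triangle threshold p ~ 1/n).


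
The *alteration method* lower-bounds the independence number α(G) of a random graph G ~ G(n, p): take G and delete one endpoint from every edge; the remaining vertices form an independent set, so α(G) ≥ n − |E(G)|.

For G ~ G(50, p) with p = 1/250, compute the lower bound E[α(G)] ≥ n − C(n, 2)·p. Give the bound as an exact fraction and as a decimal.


E[|E(G)|] = C(50, 2)·p = 1225 · (1/250) = 49/10.
E[α(G)] ≥ n − E[|E(G)|] = 50 − 49/10 = 451/10.
Numerically: ≈ 45.10000.
(This is only a lower bound; the true E[α(G)] may be larger.)

E[α(G)] ≥ 451/10 ≈ 45.10000.


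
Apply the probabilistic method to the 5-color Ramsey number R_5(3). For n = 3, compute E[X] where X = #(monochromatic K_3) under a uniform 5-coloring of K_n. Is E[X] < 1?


E[X] = C(3, 3) · 5^{1 − 3} = 1 · 5^{−2} = 1/25.
As a reduced fraction: E[X] = 1/25 ≈ 0.040.
Is E[X] < 1? YES.
Since E[X] < 1, there exists a 5-coloring of K_{3} with no monochromatic K_3; hence R_5(3) > 3.

E[X] = 1/25 ≈ 0.040; E[X] < 1, so R_5(3) > 3.


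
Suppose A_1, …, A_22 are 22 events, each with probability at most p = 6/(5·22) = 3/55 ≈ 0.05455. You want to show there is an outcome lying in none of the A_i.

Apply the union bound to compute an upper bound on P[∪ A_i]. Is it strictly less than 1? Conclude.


Union bound: P[∪_{i=1}^{22} A_i] ≤ Σ_i P[A_i] ≤ 22·p = 22·(3/55) = 6/5.
Numerically: 6/5 ≈ 1.20000.
Is 6/5 < 1? NO.
Since the bound 6/5 is ≥ 1, the union bound is uninformative here; it does NOT by itself certify existence.

22·p = 6/5 ≈ 1.20000; existence NOT certified by the union bound.


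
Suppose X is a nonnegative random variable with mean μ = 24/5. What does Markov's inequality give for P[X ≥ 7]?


μ = E[X] = 24/5, a = 7.
Markov: P[X ≥ 7] ≤ μ/a = (24/5)/7 = 24/35.
Numerically: ≈ 0.685714.
(Since a = 7 > μ = 4.800000, the bound 24/35 is < 1 and informative.)

P[X ≥ 7] ≤ 24/35 ≈ 0.685714.


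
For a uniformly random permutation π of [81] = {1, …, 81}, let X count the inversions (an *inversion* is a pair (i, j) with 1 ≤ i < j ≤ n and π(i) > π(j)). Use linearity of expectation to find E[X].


Write X = Σ X_I over the C(81, 2) = 3240 pairs i < j, with X_I the indicator of one inversion.
There are 3240 indicators.
For each fixed pair i < j, the values π(i) and π(j) are two distinct elements of {1, …, 81} in uniformly random order; by symmetry P[π(i) > π(j)] = 1/2.
By linearity: E[X] = 3240 · (1/2) = C(81, 2) · (1/2) = 3240/2 = 1620 ≈ 1620.0000.

E[X] = 1620 = 1620.0000.


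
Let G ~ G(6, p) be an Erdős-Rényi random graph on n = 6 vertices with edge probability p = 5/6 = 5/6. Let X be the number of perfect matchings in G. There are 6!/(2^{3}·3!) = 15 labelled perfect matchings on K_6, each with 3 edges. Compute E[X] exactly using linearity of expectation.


K_6 has 6!/(2^{3}·3!) = 15 labelled perfect matchings.
For each such perfect matching H, let X_H = 1 if all 3 edges of H are present in G. Then P[X_H = 1] = p^{3} = (5/6)^{3} = 125/216.
By linearity: E[X] = Σ_H E[X_H] = 15 · p^{3} = 15 · 125/216 = 625/72.
Numerically: E[X] ≈ 8.68.

E[X] = 15 · (5/6)^{3} = 625/72 ≈ 8.68.


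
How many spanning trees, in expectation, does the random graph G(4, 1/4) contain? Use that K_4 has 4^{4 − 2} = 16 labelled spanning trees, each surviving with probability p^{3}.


K_4 has 4^{4 − 2} = 16 labelled spanning trees.
For each such spanning tree H, let X_H = 1 if all 3 edges of H are present in G. Then P[X_H = 1] = p^{3} = (1/4)^{3} = 1/64.
Summing the indicators: E[X] = Σ_H E[X_H] = 16 · p^{3} = 16 · 1/64 = 1/4.
Numerically: E[X] ≈ 0.25.

E[X] = 16 · (1/4)^{3} = 1/4 ≈ 0.25.


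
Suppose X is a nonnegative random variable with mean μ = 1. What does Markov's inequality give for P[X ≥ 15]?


μ = E[X] = 1, a = 15.
Markov: P[X ≥ 15] ≤ μ/a = (1)/15 = 1/15.
Numerically: ≈ 0.0667.
(Since a = 15 > μ = 1.0000, the bound 1/15 is < 1 and informative.)

P[X ≥ 15] ≤ 1/15 ≈ 0.0667.


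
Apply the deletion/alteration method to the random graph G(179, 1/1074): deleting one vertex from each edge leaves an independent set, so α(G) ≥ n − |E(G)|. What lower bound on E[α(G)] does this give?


E[|E(G)|] = C(179, 2)·p = 15931 · (1/1074) = 89/6.
E[α(G)] ≥ n − E[|E(G)|] = 179 − 89/6 = 985/6.
Numerically: ≈ 164.1667.
(This is only a lower bound; the true E[α(G)] may be larger.)

E[α(G)] ≥ 985/6 ≈ 164.1667.


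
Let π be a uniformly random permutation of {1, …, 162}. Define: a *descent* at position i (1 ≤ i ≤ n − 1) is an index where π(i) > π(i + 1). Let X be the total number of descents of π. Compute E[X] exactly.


Write X = Σ X_I over i = 1, …, 161, with X_I the indicator of one descent.
There are 161 indicators.
For each fixed i, the pair (π(i), π(i+1)) is a uniformly random ordered pair of distinct values from {1, …, 162}; by symmetry P[π(i) > π(i+1)] = 1/2.
By linearity: E[X] = 161 · (1/2) = (162 − 1) · (1/2) = 161/2 ≈ 80.5000.

E[X] = 161/2 = 80.5000.


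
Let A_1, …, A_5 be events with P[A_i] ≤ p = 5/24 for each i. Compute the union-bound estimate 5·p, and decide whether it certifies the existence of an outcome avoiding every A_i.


Union bound: P[∪_{i=1}^{5} A_i] ≤ Σ_i P[A_i] ≤ 5·p = 5·(5/24) = 25/24.
Numerically: 25/24 ≈ 1.04167.
Is 25/24 < 1? NO.
Since the bound 25/24 is ≥ 1, the union bound is uninformative here; it does NOT by itself certify existence.

5·p = 25/24 ≈ 1.04167; existence NOT certified by the union bound.


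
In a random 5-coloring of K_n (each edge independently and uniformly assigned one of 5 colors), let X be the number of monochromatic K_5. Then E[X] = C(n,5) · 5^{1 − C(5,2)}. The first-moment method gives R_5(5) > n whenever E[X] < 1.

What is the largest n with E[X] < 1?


We need C(n, 5) · 5^{1 − 10} < 1, i.e. C(n, 5) < 5^{10 − 1} = 1953125.
Check values of n near the boundary:
  n = 48: C(48, 5) = 1712304; 1712304 < 1953125? YES
  n = 49: C(49, 5) = 1906884; 1906884 < 1953125? YES
  n = 50: C(50, 5) = 2118760; 2118760 < 1953125? NO
The largest n with C(n, 5) < 1953125 is n = 49 (where E[X] = 1906884/1953125 ≈ 0.9763246). Hence R_5(5) > 49, i.e. R_5(5) ≥ 50.

Largest n = 49; hence R_5(5) > 49.


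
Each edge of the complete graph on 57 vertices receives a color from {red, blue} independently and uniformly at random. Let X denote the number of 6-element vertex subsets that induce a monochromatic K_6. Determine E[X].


Let X = Σ_S X_S over the C(57, 6) = 36288252 subsets S of size 6, where X_S = 1 if the K_6 on S is monochromatic.
For a fixed S, the K_6 on S has C(6, 2) = 15 edges. P[all 15 edges red] = (1/2)^15, and likewise for blue, so P[monochromatic] = 2·(1/2)^15 = 2^{1 − 15} = 1/16384.
Summing: E[X] = C(57, 6) · 2^{1 − 15} = 36288252 · 1/16384 = 9072063/4096.
Numerically: E[X] ≈ 2214.859131.

E[X] = C(57,6)·2^(1−C(6,2)) = 9072063/4096 ≈ 2214.859131.


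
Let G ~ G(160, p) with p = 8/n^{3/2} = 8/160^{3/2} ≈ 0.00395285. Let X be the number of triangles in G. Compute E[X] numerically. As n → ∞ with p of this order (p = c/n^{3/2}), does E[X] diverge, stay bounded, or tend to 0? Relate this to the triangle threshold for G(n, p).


Number of potential triangles: C(160, 3) = 669920.
Each occurs with probability p³ ≈ (0.00395285)³ ≈ 6.17632356e-08.
By linearity: E[X] = C(160, 3)·p³ ≈ 669920 · 6.17632356e-08 ≈ 0.041376.
Since α = 3/2 > 1, p = c/n^{3/2} = o(1/n) is below the triangle threshold p ~ 1/n. Asymptotically E[X] ~ (c³/6)·n^{3(1−α)} = (8³/6)·n^{-1.5} → 0, so by Markov's inequality G has no triangles w.h.p.

E[X] ≈ 0.041376; in regime p = Θ(1/n^{3/2}) E[X] tends to 0 (below the triangle threshold p ~ 1/n).


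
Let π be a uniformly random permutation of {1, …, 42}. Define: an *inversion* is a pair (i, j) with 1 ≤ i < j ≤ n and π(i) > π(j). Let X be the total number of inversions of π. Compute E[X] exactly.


Write X = Σ X_I over the C(42, 2) = 861 pairs i < j, with X_I the indicator of one inversion.
There are 861 indicators.
For each fixed pair i < j, the values π(i) and π(j) are two distinct elements of {1, …, 42} in uniformly random order; by symmetry P[π(i) > π(j)] = 1/2.
By linearity: E[X] = 861 · (1/2) = C(42, 2) · (1/2) = 861/2 = 861/2 ≈ 430.50000.

E[X] = 861/2 = 430.50000.


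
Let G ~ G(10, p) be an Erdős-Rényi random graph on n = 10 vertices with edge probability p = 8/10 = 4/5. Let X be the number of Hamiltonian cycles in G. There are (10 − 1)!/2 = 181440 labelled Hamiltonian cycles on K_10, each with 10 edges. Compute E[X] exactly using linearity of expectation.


K_10 has (10 − 1)!/2 = 181440 labelled Hamiltonian cycles.
For each such Hamiltonian cycle H, let X_H = 1 if all 10 edges of H are present in G. Then P[X_H = 1] = p^{10} = (4/5)^{10} = 1048576/9765625.
By linearity: E[X] = Σ_H E[X_H] = 181440 · p^{10} = 181440 · 1048576/9765625 = 38050725888/1953125.
Numerically: E[X] ≈ 1.95e+04.

E[X] = 181440 · (4/5)^{10} = 38050725888/1953125 ≈ 1.95e+04.


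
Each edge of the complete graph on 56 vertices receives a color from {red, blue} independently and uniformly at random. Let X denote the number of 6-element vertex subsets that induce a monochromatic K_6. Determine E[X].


Let X = Σ_S X_S over the C(56, 6) = 32468436 subsets S of size 6, where X_S = 1 if the K_6 on S is monochromatic.
For a fixed S, the K_6 on S has C(6, 2) = 15 edges. P[all 15 edges red] = (1/2)^15, and likewise for blue, so P[monochromatic] = 2·(1/2)^15 = 2^{1 − 15} = 1/16384.
Summing: E[X] = C(56, 6) · 2^{1 − 15} = 32468436 · 1/16384 = 8117109/4096.
Numerically: E[X] ≈ 1981.71606.

E[X] = C(56,6)·2^(1−C(6,2)) = 8117109/4096 ≈ 1981.71606.


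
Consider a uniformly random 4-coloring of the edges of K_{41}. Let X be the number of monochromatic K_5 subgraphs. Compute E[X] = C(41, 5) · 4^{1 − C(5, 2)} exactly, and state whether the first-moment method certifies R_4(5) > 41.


E[X] = C(41, 5) · 4^{1 − 10} = 749398 · 4^{−9} = 749398/262144.
As a reduced fraction: E[X] = 374699/131072 ≈ 2.85873.
Is E[X] < 1? NO.
Since E[X] ≥ 1, the first-moment bound is inconclusive at n = 41; it does NOT by itself certify R_4(5) > 41.

E[X] = 374699/131072 ≈ 2.85873; E[X] ≥ 1; first-moment method inconclusive here.


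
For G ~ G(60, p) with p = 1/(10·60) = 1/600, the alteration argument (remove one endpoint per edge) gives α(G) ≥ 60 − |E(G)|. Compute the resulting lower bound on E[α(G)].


E[|E(G)|] = C(60, 2)·p = 1770 · (1/600) = 59/20.
E[α(G)] ≥ n − E[|E(G)|] = 60 − 59/20 = 1141/20.
Numerically: ≈ 57.0500.
(This is only a lower bound; the true E[α(G)] may be larger.)

E[α(G)] ≥ 1141/20 ≈ 57.0500.


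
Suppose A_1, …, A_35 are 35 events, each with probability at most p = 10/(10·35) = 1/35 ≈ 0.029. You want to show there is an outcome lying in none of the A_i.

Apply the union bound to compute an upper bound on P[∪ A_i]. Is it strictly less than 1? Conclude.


Union bound: P[∪_{i=1}^{35} A_i] ≤ Σ_i P[A_i] ≤ 35·p = 35·(1/35) = 1.
Numerically: 1 ≈ 1.000.
Is 1 < 1? NO.
Since the bound 1 is ≥ 1, the union bound is uninformative here; it does NOT by itself certify existence.

35·p = 1 ≈ 1.000; existence NOT certified by the union bound.


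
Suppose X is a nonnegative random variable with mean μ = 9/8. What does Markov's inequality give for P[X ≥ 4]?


μ = E[X] = 9/8, a = 4.
Markov: P[X ≥ 4] ≤ μ/a = (9/8)/4 = 9/32.
Numerically: ≈ 0.2812.
(Since a = 4 > μ = 1.1250, the bound 9/32 is < 1 and informative.)

P[X ≥ 4] ≤ 9/32 ≈ 0.2812.


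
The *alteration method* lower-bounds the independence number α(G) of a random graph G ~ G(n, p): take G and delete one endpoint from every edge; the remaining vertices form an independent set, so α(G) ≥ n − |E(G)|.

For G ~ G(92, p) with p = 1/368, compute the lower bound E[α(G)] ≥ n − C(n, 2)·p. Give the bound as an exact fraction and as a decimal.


E[|E(G)|] = C(92, 2)·p = 4186 · (1/368) = 91/8.
E[α(G)] ≥ n − E[|E(G)|] = 92 − 91/8 = 645/8.
Numerically: ≈ 80.625000.
(This is only a lower bound; the true E[α(G)] may be larger.)

E[α(G)] ≥ 645/8 ≈ 80.625000.


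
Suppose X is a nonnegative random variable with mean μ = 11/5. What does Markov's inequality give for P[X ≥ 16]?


μ = E[X] = 11/5, a = 16.
Markov: P[X ≥ 16] ≤ μ/a = (11/5)/16 = 11/80.
Numerically: ≈ 0.138.
(Since a = 16 > μ = 2.200, the bound 11/80 is < 1 and informative.)

P[X ≥ 16] ≤ 11/80 ≈ 0.138.


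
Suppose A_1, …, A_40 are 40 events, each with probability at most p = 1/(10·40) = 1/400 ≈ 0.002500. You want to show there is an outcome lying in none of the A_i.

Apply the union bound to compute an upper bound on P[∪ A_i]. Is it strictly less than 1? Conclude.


Union bound: P[∪_{i=1}^{40} A_i] ≤ Σ_i P[A_i] ≤ 40·p = 40·(1/400) = 1/10.
Numerically: 1/10 ≈ 0.100000.
Is 1/10 < 1? YES.
Since P[∪ A_i] ≤ 1/10 < 1, the complement has P[∩ A_i^c] ≥ 1 − 1/10 = 9/10 > 0, so some outcome avoids every A_i.

40·p = 1/10 ≈ 0.100000; existence CERTIFIED by the union bound.


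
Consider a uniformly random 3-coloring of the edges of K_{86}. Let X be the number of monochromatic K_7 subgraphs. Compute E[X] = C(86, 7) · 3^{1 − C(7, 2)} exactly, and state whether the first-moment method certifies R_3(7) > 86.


E[X] = C(86, 7) · 3^{1 − 21} = 5373200880 · 3^{−20} = 5373200880/3486784401.
As a reduced fraction: E[X] = 199007440/129140163 ≈ 1.5410.
Is E[X] < 1? NO.
Since E[X] ≥ 1, the first-moment bound is inconclusive at n = 86; it does NOT by itself certify R_3(7) > 86.

E[X] = 199007440/129140163 ≈ 1.5410; E[X] ≥ 1; first-moment method inconclusive here.


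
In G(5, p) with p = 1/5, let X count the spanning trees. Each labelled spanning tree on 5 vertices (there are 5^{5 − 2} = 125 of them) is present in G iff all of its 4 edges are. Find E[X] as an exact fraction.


K_5 has 5^{5 − 2} = 125 labelled spanning trees.
For each such spanning tree H, let X_H = 1 if all 4 edges of H are present in G. Then P[X_H = 1] = p^{4} = (1/5)^{4} = 1/625.
By linearity: E[X] = Σ_H E[X_H] = 125 · p^{4} = 125 · 1/625 = 1/5.
Numerically: E[X] ≈ 0.2.

E[X] = 125 · (1/5)^{4} = 1/5 ≈ 0.2.


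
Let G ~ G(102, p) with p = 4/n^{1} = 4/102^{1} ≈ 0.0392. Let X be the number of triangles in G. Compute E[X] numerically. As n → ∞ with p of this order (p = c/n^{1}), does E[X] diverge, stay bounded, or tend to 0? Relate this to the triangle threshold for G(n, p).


Number of potential triangles: C(102, 3) = 171700.
Each occurs with probability p³ ≈ (0.0392)³ ≈ 6.03086e-05.
By linearity: E[X] = C(102, 3)·p³ ≈ 171700 · 6.03086e-05 ≈ 10.355.
Here α = 1, so p = 4/n is exactly at the triangle threshold p ~ 1/n. Asymptotically E[X] → c³/6 = 4³/6 = 32/3 ≈ 10.667, a bounded constant. In this regime the triangle count is asymptotically Poisson(c³/6).

E[X] ≈ 10.355; in regime p = Θ(1/n^{1}) E[X] stays bounded (at the triangle threshold p ~ 1/n).


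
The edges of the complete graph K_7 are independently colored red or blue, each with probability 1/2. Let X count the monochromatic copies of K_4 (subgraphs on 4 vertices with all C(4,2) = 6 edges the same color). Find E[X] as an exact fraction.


Let X = Σ_S X_S over the C(7, 4) = 35 subsets S of size 4, where X_S = 1 if the K_4 on S is monochromatic.
For a fixed S, the K_4 on S has C(4, 2) = 6 edges. P[all 6 edges red] = (1/2)^6, and likewise for blue, so P[monochromatic] = 2·(1/2)^6 = 2^{1 − 6} = 1/32.
Summing: E[X] = C(7, 4) · 2^{1 − 6} = 35 · 1/32 = 35/32.
Numerically: E[X] ≈ 1.09375.

E[X] = C(7,4)·2^(1−C(4,2)) = 35/32 ≈ 1.09375.


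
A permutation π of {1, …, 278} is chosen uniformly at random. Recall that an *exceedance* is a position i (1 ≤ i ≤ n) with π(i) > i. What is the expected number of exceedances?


Write X = Σ_{i=1}^{278} X_i, where X_i = 1_{π(i) > i}.
For each fixed i, π(i) is uniform over {1, …, 278} (marginal of a uniform permutation), so P[π(i) > i] = (n − i)/n. Summing: Σ_{i=1}^{278} (n − i)/n = (0 + 1 + … + 277)/278 = 278(278 − 1)/(2·278) = (278 − 1)/2.
Hence E[X] = Σ_{i=1}^{278} (278 − i)/278 = 277/2 ≈ 138.50000.

E[X] = 277/2 = 138.50000.
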